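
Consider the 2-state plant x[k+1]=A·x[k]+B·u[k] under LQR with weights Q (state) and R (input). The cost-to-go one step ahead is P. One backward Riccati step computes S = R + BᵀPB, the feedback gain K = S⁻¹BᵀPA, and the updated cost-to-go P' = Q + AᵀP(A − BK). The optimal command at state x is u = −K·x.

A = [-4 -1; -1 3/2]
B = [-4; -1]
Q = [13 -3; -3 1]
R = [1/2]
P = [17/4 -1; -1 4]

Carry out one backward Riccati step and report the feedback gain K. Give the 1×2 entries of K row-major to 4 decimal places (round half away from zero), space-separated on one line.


BᵀP = [-16.0000 0.0000]
S = R + BᵀPB = [1/2] + [64.0000] = [64.5000]
BᵀPA = [64.0000 16.0000]
K = S⁻¹·BᵀPA = [0.9922 0.2481]
A−BK = [-0.0310 -0.0078; -0.0078 1.7481]
AᵀP(A−BK) = [0.4961 0.1240; 0.1240 12.2810]
P' = Q + AᵀP(A−BK) = [13.4961 -2.8760; -2.8760 13.2810]
tr(P') = 26.7771

0.9922 0.2481


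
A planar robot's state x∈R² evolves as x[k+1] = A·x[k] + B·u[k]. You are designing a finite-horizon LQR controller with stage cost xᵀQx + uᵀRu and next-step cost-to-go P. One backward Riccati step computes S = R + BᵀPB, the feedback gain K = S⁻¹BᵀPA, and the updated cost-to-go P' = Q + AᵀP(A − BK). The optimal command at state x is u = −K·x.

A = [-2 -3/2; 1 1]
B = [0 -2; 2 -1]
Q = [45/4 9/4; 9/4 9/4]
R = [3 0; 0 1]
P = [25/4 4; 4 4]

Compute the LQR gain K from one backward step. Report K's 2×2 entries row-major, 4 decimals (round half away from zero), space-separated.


0.4564 0.4094 0.6946 0.4908

BᵀP = [8.0000 8.0000; -16.5000 -12.0000]
S = R + BᵀPB = [3 0; 0 1] + [16.0000 -24.0000; -24.0000 45.0000] = [19.0000 -24.0000; -24.0000 46.0000]
BᵀPA = [-8.0000 -4.0000; 21.0000 12.7500]
K = S⁻¹·BᵀPA = [0.4564 0.4094; 0.6946 0.4908]
A−BK = [-0.6107 -0.5185; 0.7819 0.6720]
AᵀP(A−BK) = [2.0638 1.7190; 1.7190 1.4427]
P' = Q + AᵀP(A−BK) = [13.3138 3.9690; 3.9690 3.6927]
tr(P') = 17.0065


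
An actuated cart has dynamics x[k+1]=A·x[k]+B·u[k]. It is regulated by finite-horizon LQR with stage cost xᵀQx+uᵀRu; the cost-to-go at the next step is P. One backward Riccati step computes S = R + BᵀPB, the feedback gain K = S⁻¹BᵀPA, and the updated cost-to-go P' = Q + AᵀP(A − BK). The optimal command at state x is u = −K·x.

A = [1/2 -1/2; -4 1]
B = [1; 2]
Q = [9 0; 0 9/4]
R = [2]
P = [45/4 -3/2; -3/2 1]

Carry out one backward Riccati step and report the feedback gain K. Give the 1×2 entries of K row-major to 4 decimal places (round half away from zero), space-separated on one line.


BᵀP = [8.2500 0.5000]
S = R + BᵀPB = [2] + [9.2500] = [11.2500]
BᵀPA = [2.1250 -3.6250]
K = S⁻¹·BᵀPA = [0.1889 -0.3222]
A−BK = [0.3111 -0.1778; -4.3778 1.6444]
AᵀP(A−BK) = [24.4111 -9.8778; -9.8778 4.1444]
P' = Q + AᵀP(A−BK) = [33.4111 -9.8778; -9.8778 6.3944]
tr(P') = 39.8056

0.1889 -0.3222


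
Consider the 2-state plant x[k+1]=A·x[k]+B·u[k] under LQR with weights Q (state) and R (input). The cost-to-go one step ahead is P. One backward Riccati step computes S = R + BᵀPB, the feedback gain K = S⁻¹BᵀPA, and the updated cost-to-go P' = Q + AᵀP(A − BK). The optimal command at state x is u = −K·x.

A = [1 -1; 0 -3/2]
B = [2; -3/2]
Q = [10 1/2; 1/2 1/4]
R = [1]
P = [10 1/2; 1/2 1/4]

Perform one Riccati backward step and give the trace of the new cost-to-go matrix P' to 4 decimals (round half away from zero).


12.1349

BᵀP = [19.2500 0.6250]
S = R + BᵀPB = [1] + [37.5625] = [38.5625]
BᵀPA = [19.2500 -20.1875]
K = S⁻¹·BᵀPA = [0.4992 -0.5235]
A−BK = [0.0016 0.0470; 0.7488 -2.2853]
AᵀP(A−BK) = [0.3906 -0.6726; -0.6726 1.4943]
P' = Q + AᵀP(A−BK) = [10.3906 -0.1726; -0.1726 1.7443]
tr(P') = 12.1349


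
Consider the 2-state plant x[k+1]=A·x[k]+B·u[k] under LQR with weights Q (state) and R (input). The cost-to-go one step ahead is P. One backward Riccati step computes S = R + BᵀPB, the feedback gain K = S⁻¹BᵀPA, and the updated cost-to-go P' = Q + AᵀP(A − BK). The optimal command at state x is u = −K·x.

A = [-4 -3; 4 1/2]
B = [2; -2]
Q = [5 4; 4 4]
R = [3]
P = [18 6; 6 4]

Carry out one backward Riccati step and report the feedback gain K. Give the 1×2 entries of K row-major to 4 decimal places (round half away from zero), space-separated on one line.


-1.8605 -1.6279

BᵀP = [24.0000 4.0000]
S = R + BᵀPB = [3] + [40.0000] = [43.0000]
BᵀPA = [-80.0000 -70.0000]
K = S⁻¹·BᵀPA = [-1.8605 -1.6279]
A−BK = [-0.2791 0.2558; 0.2791 -2.7558]
AᵀP(A−BK) = [11.1628 9.7674; 9.7674 31.0465]
P' = Q + AᵀP(A−BK) = [16.1628 13.7674; 13.7674 35.0465]
tr(P') = 51.2093


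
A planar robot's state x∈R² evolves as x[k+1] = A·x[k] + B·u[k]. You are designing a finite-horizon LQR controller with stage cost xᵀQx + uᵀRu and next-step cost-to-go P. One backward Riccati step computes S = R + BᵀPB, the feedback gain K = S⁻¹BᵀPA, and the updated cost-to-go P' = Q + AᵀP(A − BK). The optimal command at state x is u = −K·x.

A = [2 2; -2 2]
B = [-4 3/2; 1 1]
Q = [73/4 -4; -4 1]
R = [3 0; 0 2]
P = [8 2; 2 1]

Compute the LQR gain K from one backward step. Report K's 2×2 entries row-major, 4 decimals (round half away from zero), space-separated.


BᵀP = [-30.0000 -7.0000; 14.0000 4.0000]
S = R + BᵀPB = [3 0; 0 2] + [113.0000 -52.0000; -52.0000 25.0000] = [116.0000 -52.0000; -52.0000 27.0000]
BᵀPA = [-46.0000 -74.0000; 20.0000 36.0000]
K = S⁻¹·BᵀPA = [-0.4720 -0.2944; -0.1682 0.7664]
A−BK = [0.3645 -0.3271; -1.3598 1.5280]
AᵀP(A−BK) = [1.6542 -0.8692; -0.8692 2.6262]
P' = Q + AᵀP(A−BK) = [19.9042 -4.8692; -4.8692 3.6262]
tr(P') = 23.5304

-0.4720 -0.2944 -0.1682 0.7664


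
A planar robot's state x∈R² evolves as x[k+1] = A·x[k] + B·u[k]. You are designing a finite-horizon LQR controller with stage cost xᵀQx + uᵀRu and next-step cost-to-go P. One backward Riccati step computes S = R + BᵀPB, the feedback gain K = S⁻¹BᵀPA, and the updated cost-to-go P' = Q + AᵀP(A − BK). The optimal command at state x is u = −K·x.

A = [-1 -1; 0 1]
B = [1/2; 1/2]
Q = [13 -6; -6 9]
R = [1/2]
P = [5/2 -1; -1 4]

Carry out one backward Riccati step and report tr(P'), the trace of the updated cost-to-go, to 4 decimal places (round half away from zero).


32.3077

BᵀP = [0.7500 1.5000]
S = R + BᵀPB = [1/2] + [1.1250] = [1.6250]
BᵀPA = [-0.7500 0.7500]
K = S⁻¹·BᵀPA = [-0.4615 0.4615]
A−BK = [-0.7692 -1.2308; 0.2308 0.7692]
AᵀP(A−BK) = [2.1538 3.8462; 3.8462 8.1538]
P' = Q + AᵀP(A−BK) = [15.1538 -2.1538; -2.1538 17.1538]
tr(P') = 32.3077


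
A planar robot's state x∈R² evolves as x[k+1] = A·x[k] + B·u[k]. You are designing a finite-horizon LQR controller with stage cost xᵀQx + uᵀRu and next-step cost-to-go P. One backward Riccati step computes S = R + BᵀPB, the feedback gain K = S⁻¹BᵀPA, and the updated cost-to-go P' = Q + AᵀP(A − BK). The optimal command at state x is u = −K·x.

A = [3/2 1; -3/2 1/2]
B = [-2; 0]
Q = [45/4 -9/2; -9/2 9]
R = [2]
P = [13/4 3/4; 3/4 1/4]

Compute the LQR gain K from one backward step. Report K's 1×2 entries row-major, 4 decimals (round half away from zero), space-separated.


BᵀP = [-6.5000 -1.5000]
S = R + BᵀPB = [2] + [13.0000] = [15.0000]
BᵀPA = [-7.5000 -7.2500]
K = S⁻¹·BᵀPA = [-0.5000 -0.4833]
A−BK = [0.5000 0.0333; -1.5000 0.5000]
AᵀP(A−BK) = [0.7500 0.5000; 0.5000 0.5583]
P' = Q + AᵀP(A−BK) = [12.0000 -4.0000; -4.0000 9.5583]
tr(P') = 21.5583

-0.5000 -0.4833


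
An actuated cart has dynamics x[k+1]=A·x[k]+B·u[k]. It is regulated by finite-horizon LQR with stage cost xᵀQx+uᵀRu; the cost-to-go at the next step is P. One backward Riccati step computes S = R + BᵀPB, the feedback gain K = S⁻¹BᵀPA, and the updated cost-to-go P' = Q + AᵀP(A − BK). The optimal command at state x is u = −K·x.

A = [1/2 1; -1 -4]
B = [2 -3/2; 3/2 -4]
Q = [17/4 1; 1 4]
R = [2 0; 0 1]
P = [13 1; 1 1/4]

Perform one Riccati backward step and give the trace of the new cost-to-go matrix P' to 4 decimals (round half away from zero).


BᵀP = [27.5000 2.3750; -23.5000 -2.5000]
S = R + BᵀPB = [2 0; 0 1] + [58.5625 -50.7500; -50.7500 45.2500] = [60.5625 -50.7500; -50.7500 46.2500]
BᵀPA = [11.3750 18.0000; -9.2500 -13.5000]
K = S⁻¹·BᵀPA = [0.2513 0.6537; 0.0758 0.4254]
A−BK = [0.1110 0.3307; -1.0739 -3.2790]
AᵀP(A−BK) = [0.3422 0.9992; 0.9992 2.9765]
P' = Q + AᵀP(A−BK) = [4.5922 1.9992; 1.9992 6.9765]
tr(P') = 11.5687

11.5687


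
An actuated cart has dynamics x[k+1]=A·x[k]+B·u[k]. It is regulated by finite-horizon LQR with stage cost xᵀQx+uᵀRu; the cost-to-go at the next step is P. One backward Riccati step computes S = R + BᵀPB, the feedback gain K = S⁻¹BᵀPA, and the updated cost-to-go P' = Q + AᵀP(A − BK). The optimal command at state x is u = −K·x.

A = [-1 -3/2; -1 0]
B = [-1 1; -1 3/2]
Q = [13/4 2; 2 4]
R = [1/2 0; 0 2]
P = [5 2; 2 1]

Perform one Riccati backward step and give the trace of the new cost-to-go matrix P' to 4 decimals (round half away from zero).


8.2691

BᵀP = [-7.0000 -3.0000; 8.0000 3.5000]
S = R + BᵀPB = [1/2 0; 0 2] + [10.0000 -11.5000; -11.5000 13.2500] = [10.5000 -11.5000; -11.5000 15.2500]
BᵀPA = [10.0000 10.5000; -11.5000 -12.0000]
K = S⁻¹·BᵀPA = [0.7265 0.7937; -0.2063 -0.1883]
A−BK = [-0.0673 -0.5179; 0.0359 1.0762]
AᵀP(A−BK) = [0.3632 0.3969; 0.3969 0.6558]
P' = Q + AᵀP(A−BK) = [3.6132 2.3969; 2.3969 4.6558]
tr(P') = 8.2691


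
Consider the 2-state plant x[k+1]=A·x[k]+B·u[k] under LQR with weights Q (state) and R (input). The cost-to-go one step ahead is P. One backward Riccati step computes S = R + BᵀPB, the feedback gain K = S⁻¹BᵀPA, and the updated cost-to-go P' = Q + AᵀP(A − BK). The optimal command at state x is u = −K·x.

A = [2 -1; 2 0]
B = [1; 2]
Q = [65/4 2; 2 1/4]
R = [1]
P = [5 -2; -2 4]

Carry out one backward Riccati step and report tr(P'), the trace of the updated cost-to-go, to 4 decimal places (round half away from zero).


27.4286

BᵀP = [1.0000 6.0000]
S = R + BᵀPB = [1] + [13.0000] = [14.0000]
BᵀPA = [14.0000 -1.0000]
K = S⁻¹·BᵀPA = [1.0000 -0.0714]
A−BK = [1.0000 -0.9286; 0.0000 0.1429]
AᵀP(A−BK) = [6.0000 -5.0000; -5.0000 4.9286]
P' = Q + AᵀP(A−BK) = [22.2500 -3.0000; -3.0000 5.1786]
tr(P') = 27.4286


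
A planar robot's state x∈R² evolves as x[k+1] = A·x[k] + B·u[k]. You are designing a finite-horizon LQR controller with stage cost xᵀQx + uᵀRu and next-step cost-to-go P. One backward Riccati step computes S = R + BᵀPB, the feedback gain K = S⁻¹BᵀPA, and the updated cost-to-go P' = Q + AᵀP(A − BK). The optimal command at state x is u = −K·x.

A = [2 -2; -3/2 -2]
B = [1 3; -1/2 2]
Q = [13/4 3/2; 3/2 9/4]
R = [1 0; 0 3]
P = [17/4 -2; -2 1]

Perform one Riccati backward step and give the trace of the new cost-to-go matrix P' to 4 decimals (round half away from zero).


BᵀP = [5.2500 -2.5000; 8.7500 -4.0000]
S = R + BᵀPB = [1 0; 0 3] + [6.5000 10.7500; 10.7500 18.2500] = [7.5000 10.7500; 10.7500 21.2500]
BᵀPA = [14.2500 -5.5000; 23.5000 -9.5000]
K = S⁻¹·BᵀPA = [1.1455 -0.3367; 0.5264 -0.2767]
A−BK = [-0.7247 -0.8331; -1.9800 -1.6148]
AᵀP(A−BK) = [2.5563 -0.6990; -0.6990 0.5193]
P' = Q + AᵀP(A−BK) = [5.8063 0.8010; 0.8010 2.7693]
tr(P') = 8.5756

8.5756


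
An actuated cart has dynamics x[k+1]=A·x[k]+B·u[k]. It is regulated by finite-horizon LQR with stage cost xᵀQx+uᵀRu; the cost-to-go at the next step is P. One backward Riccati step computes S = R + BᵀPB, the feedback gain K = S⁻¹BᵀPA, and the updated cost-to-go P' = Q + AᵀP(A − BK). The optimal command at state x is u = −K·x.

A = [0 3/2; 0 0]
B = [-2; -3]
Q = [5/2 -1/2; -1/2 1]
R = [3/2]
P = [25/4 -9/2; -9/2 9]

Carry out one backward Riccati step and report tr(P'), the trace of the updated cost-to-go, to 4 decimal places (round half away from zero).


BᵀP = [1.0000 -18.0000]
S = R + BᵀPB = [3/2] + [52.0000] = [53.5000]
BᵀPA = [0.0000 1.5000]
K = S⁻¹·BᵀPA = [0.0000 0.0280]
A−BK = [0.0000 1.5561; 0.0000 0.0841]
AᵀP(A−BK) = [0.0000 0.0000; 0.0000 14.0204]
P' = Q + AᵀP(A−BK) = [2.5000 -0.5000; -0.5000 15.0204]
tr(P') = 17.5204

17.5204


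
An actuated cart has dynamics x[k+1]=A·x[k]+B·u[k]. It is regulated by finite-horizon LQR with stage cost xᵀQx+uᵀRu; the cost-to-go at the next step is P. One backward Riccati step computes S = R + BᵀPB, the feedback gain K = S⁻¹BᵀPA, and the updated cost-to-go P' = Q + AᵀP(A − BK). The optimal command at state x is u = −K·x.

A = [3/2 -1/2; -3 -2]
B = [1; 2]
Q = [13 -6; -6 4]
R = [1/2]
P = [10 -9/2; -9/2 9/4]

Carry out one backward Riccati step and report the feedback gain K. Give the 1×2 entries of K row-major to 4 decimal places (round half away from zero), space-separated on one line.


BᵀP = [1.0000 0.0000]
S = R + BᵀPB = [1/2] + [1.0000] = [1.5000]
BᵀPA = [1.5000 -0.5000]
K = S⁻¹·BᵀPA = [1.0000 -0.3333]
A−BK = [0.5000 -0.1667; -5.0000 -1.3333]
AᵀP(A−BK) = [81.7500 13.2500; 13.2500 2.3333]
P' = Q + AᵀP(A−BK) = [94.7500 7.2500; 7.2500 6.3333]
tr(P') = 101.0833

1.0000 -0.3333


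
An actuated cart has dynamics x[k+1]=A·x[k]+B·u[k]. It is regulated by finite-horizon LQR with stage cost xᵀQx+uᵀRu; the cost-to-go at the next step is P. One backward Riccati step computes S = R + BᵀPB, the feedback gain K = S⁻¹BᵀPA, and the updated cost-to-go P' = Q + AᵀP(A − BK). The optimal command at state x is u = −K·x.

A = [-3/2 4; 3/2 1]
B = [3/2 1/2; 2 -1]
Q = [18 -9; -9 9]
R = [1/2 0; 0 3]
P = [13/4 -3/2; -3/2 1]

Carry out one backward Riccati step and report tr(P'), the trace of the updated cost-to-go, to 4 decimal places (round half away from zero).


45.7113

BᵀP = [1.8750 -0.2500; 3.1250 -1.7500]
S = R + BᵀPB = [1/2 0; 0 3] + [2.3125 1.1875; 1.1875 3.3125] = [2.8125 1.1875; 1.1875 6.3125]
BᵀPA = [-3.1875 7.2500; -7.3125 10.7500]
K = S⁻¹·BᵀPA = [-0.6998 2.0191; -1.0268 1.3231]
A−BK = [0.0631 0.3098; 1.8728 -1.7151]
AᵀP(A−BK) = [6.5736 -8.6386; -8.6386 12.1377]
P' = Q + AᵀP(A−BK) = [24.5736 -17.6386; -17.6386 21.1377]
tr(P') = 45.7113


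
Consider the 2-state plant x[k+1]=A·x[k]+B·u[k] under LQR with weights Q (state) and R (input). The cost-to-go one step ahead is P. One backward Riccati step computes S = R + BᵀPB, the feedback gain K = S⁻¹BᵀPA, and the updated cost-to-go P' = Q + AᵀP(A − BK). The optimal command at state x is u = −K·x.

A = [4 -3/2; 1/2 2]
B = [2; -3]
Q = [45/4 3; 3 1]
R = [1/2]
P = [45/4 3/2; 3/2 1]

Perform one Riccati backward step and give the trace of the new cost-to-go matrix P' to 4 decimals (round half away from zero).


56.8125

BᵀP = [18.0000 0.0000]
S = R + BᵀPB = [1/2] + [36.0000] = [36.5000]
BᵀPA = [72.0000 -27.0000]
K = S⁻¹·BᵀPA = [1.9726 -0.7397]
A−BK = [0.0548 -0.0205; 6.4178 -0.2192]
AᵀP(A−BK) = [44.2226 -2.3647; -2.3647 0.3399]
P' = Q + AᵀP(A−BK) = [55.4726 0.6353; 0.6353 1.3399]
tr(P') = 56.8125


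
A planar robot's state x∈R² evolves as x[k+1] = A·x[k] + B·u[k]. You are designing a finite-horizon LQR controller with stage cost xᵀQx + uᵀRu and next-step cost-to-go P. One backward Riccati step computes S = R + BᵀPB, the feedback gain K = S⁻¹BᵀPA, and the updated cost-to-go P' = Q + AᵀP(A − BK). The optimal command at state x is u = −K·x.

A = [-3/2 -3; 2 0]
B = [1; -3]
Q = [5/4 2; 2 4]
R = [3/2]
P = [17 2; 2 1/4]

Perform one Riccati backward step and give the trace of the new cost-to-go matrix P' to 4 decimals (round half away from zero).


BᵀP = [11.0000 1.2500]
S = R + BᵀPB = [3/2] + [7.2500] = [8.7500]
BᵀPA = [-14.0000 -33.0000]
K = S⁻¹·BᵀPA = [-1.6000 -3.7714]
A−BK = [0.1000 0.7714; -2.8000 -11.3143]
AᵀP(A−BK) = [4.8500 11.7000; 11.7000 28.5429]
P' = Q + AᵀP(A−BK) = [6.1000 13.7000; 13.7000 32.5429]
tr(P') = 38.6429

38.6429


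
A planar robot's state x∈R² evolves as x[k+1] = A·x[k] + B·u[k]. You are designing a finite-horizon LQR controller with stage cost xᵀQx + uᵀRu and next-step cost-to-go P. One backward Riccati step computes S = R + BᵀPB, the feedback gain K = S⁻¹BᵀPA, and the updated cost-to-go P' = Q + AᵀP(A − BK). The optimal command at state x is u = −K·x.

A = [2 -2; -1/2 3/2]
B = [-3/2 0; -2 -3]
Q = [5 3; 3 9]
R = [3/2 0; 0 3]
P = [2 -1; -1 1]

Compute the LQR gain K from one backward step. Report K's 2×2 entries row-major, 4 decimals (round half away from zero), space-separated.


-0.7049 0.6721 0.7131 -0.9590

BᵀP = [-1.0000 -0.5000; 3.0000 -3.0000]
S = R + BᵀPB = [3/2 0; 0 3] + [2.5000 1.5000; 1.5000 9.0000] = [4.0000 1.5000; 1.5000 12.0000]
BᵀPA = [-1.7500 1.2500; 7.5000 -10.5000]
K = S⁻¹·BᵀPA = [-0.7049 0.6721; 0.7131 -0.9590]
A−BK = [0.9426 -0.9918; 0.2295 -0.0328]
AᵀP(A−BK) = [3.6680 -4.3811; -4.3811 5.3402]
P' = Q + AᵀP(A−BK) = [8.6680 -1.3811; -1.3811 14.3402]
tr(P') = 23.0082


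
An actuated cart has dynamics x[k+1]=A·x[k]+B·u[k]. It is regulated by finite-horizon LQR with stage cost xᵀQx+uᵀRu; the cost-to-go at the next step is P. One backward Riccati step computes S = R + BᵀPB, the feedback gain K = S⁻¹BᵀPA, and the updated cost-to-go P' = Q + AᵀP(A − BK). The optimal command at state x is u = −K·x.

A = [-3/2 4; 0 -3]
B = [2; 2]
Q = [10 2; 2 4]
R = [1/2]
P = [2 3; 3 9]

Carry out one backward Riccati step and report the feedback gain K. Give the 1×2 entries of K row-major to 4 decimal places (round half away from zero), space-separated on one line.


BᵀP = [10.0000 24.0000]
S = R + BᵀPB = [1/2] + [68.0000] = [68.5000]
BᵀPA = [-15.0000 -32.0000]
K = S⁻¹·BᵀPA = [-0.2190 -0.4672]
A−BK = [-1.0620 4.9343; 0.4380 -2.0657]
AᵀP(A−BK) = [1.2153 -5.5073; -5.5073 26.0511]
P' = Q + AᵀP(A−BK) = [11.2153 -3.5073; -3.5073 30.0511]
tr(P') = 41.2664

-0.2190 -0.4672


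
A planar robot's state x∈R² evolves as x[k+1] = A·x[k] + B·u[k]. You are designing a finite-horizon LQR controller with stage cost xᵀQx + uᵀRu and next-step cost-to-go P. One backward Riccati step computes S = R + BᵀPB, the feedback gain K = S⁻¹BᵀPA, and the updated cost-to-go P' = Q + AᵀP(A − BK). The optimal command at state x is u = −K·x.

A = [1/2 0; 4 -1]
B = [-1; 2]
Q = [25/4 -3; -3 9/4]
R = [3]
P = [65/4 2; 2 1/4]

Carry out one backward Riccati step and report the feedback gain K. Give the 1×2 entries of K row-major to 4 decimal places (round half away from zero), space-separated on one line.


-0.9898 0.1224

BᵀP = [-12.2500 -1.5000]
S = R + BᵀPB = [3] + [9.2500] = [12.2500]
BᵀPA = [-12.1250 1.5000]
K = S⁻¹·BᵀPA = [-0.9898 0.1224]
A−BK = [-0.4898 0.1224; 5.9796 -1.2449]
AᵀP(A−BK) = [4.0612 -0.5153; -0.5153 0.0663]
P' = Q + AᵀP(A−BK) = [10.3112 -3.5153; -3.5153 2.3163]
tr(P') = 12.6276


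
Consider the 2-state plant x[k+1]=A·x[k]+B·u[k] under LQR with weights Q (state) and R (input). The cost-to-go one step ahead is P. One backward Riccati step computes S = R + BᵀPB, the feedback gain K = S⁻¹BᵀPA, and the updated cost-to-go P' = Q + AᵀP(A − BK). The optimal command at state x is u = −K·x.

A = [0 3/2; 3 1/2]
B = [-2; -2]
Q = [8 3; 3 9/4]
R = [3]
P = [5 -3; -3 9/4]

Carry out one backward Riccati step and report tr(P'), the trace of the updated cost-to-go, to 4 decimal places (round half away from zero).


BᵀP = [-4.0000 1.5000]
S = R + BᵀPB = [3] + [5.0000] = [8.0000]
BᵀPA = [4.5000 -5.2500]
K = S⁻¹·BᵀPA = [0.5625 -0.6563]
A−BK = [1.1250 0.1875; 4.1250 -0.8125]
AᵀP(A−BK) = [17.7188 -7.1719; -7.1719 3.8672]
P' = Q + AᵀP(A−BK) = [25.7188 -4.1719; -4.1719 6.1172]
tr(P') = 31.8359

31.8359


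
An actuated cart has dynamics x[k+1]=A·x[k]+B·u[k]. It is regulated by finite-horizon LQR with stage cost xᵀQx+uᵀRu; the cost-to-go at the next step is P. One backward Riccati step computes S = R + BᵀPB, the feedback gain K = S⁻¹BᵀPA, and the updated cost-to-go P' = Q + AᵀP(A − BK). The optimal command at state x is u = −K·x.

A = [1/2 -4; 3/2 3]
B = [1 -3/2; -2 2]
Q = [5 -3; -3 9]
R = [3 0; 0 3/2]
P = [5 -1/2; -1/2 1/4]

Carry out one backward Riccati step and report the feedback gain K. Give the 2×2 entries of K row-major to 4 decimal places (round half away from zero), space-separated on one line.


-0.0158 -0.5850 -0.1522 1.8696

BᵀP = [6.0000 -1.0000; -8.5000 1.2500]
S = R + BᵀPB = [3 0; 0 3/2] + [8.0000 -11.0000; -11.0000 15.2500] = [11.0000 -11.0000; -11.0000 16.7500]
BᵀPA = [1.5000 -27.0000; -2.3750 37.7500]
K = S⁻¹·BᵀPA = [-0.0158 -0.5850; -0.1522 1.8696]
A−BK = [0.2875 -0.6107; 1.7727 -1.9091]
AᵀP(A−BK) = [0.7248 -1.3073; -1.3073 7.8794]
P' = Q + AᵀP(A−BK) = [5.7248 -4.3073; -4.3073 16.8794]
tr(P') = 22.6042


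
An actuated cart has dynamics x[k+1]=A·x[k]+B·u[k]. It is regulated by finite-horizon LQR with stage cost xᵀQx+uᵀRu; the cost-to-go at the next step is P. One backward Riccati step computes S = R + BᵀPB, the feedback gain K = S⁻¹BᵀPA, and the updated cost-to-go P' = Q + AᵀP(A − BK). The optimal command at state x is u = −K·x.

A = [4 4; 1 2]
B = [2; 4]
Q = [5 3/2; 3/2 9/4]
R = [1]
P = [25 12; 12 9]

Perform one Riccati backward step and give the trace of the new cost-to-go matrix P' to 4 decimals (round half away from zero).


72.8633

BᵀP = [98.0000 60.0000]
S = R + BᵀPB = [1] + [436.0000] = [437.0000]
BᵀPA = [452.0000 512.0000]
K = S⁻¹·BᵀPA = [1.0343 1.1716]
A−BK = [1.9314 1.6568; -3.1373 -2.6865]
AᵀP(A−BK) = [37.4851 32.4256; 32.4256 28.1281]
P' = Q + AᵀP(A−BK) = [42.4851 33.9256; 33.9256 30.3781]
tr(P') = 72.8633


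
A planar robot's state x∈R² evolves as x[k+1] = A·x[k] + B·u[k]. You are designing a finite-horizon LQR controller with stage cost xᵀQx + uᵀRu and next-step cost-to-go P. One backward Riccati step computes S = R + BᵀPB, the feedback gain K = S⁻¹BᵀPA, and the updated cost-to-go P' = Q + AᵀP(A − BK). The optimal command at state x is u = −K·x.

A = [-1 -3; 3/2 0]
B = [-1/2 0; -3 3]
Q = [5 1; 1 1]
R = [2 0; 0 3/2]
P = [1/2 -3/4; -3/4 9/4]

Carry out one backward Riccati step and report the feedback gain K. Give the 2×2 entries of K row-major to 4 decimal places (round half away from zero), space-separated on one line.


-0.2059 -0.0195 0.3879 0.2932

BᵀP = [2.0000 -6.3750; -2.2500 6.7500]
S = R + BᵀPB = [2 0; 0 3/2] + [18.1250 -19.1250; -19.1250 20.2500] = [20.1250 -19.1250; -19.1250 21.7500]
BᵀPA = [-11.5625 -6.0000; 12.3750 6.7500]
K = S⁻¹·BᵀPA = [-0.2059 -0.0195; 0.3879 0.2932]
A−BK = [-1.1029 -3.0098; -0.2814 -0.9381]
AᵀP(A−BK) = [0.6314 1.0212; 1.0212 2.4039]
P' = Q + AᵀP(A−BK) = [5.6314 2.0212; 2.0212 3.4039]
tr(P') = 9.0353


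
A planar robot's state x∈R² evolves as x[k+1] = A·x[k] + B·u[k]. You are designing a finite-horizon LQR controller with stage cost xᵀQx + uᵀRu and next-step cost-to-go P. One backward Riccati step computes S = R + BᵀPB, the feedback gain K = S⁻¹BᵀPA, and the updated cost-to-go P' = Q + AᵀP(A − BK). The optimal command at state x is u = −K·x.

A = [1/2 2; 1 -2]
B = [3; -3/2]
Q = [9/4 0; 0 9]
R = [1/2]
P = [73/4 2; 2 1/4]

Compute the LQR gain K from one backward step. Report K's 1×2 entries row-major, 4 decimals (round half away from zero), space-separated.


0.2138 0.6262

BᵀP = [51.7500 5.6250]
S = R + BᵀPB = [1/2] + [146.8125] = [147.3125]
BᵀPA = [31.5000 92.2500]
K = S⁻¹·BᵀPA = [0.2138 0.6262]
A−BK = [-0.1415 0.1213; 1.3207 -1.0607]
AᵀP(A−BK) = [0.0768 0.0241; 0.0241 0.2312]
P' = Q + AᵀP(A−BK) = [2.3268 0.0241; 0.0241 9.2312]
tr(P') = 11.5580


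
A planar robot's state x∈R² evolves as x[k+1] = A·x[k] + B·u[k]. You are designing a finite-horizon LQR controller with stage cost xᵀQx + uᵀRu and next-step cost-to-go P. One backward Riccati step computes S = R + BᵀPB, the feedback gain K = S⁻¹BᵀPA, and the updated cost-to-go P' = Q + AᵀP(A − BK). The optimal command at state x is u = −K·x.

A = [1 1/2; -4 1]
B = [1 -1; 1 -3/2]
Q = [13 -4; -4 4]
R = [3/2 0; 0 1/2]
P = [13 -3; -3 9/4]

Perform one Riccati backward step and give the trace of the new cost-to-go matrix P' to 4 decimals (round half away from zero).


68.3092

BᵀP = [10.0000 -0.7500; -8.5000 -0.3750]
S = R + BᵀPB = [3/2 0; 0 1/2] + [9.2500 -8.8750; -8.8750 9.0625] = [10.7500 -8.8750; -8.8750 9.5625]
BᵀPA = [13.0000 4.2500; -7.0000 -4.6250]
K = S⁻¹·BᵀPA = [2.5878 -0.0169; 1.6697 -0.4993]
A−BK = [0.0819 0.0176; -4.0832 0.2679]
AᵀP(A−BK) = [51.0468 -2.7757; -2.7757 0.2624]
P' = Q + AᵀP(A−BK) = [64.0468 -6.7757; -6.7757 4.2624]
tr(P') = 68.3092


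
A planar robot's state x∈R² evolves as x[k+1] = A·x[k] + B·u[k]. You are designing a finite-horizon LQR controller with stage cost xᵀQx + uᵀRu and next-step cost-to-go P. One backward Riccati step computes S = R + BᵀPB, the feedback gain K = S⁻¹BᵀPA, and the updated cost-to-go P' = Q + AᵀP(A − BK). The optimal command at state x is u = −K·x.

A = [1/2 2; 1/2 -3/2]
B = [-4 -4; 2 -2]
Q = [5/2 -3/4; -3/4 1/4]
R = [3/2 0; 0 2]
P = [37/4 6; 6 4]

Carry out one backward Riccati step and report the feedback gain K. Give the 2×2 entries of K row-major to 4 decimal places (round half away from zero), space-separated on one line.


BᵀP = [-25.0000 -16.0000; -49.0000 -32.0000]
S = R + BᵀPB = [3/2 0; 0 2] + [68.0000 132.0000; 132.0000 260.0000] = [69.5000 132.0000; 132.0000 262.0000]
BᵀPA = [-20.5000 -26.0000; -40.5000 -50.0000]
K = S⁻¹·BᵀPA = [-0.0318 -0.2701; -0.1385 -0.0548]
A−BK = [-0.1815 0.7006; 0.2866 -1.0694]
AᵀP(A−BK) = [0.0490 -0.0048; -0.0048 0.2395]
P' = Q + AᵀP(A−BK) = [2.5490 -0.7548; -0.7548 0.4895]
tr(P') = 3.0385

-0.0318 -0.2701 -0.1385 -0.0548


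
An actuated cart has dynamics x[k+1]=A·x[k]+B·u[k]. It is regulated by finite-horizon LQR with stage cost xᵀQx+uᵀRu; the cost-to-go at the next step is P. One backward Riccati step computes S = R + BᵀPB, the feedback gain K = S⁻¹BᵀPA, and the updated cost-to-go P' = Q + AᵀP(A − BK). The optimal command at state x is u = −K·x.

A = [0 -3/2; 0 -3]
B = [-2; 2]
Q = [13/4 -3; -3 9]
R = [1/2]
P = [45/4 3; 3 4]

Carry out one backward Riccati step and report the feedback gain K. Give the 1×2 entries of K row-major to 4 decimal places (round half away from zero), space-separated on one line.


BᵀP = [-16.5000 2.0000]
S = R + BᵀPB = [1/2] + [37.0000] = [37.5000]
BᵀPA = [0.0000 18.7500]
K = S⁻¹·BᵀPA = [0.0000 0.5000]
A−BK = [0.0000 -0.5000; 0.0000 -4.0000]
AᵀP(A−BK) = [0.0000 0.0000; 0.0000 78.9375]
P' = Q + AᵀP(A−BK) = [3.2500 -3.0000; -3.0000 87.9375]
tr(P') = 91.1875

0.0000 0.5000


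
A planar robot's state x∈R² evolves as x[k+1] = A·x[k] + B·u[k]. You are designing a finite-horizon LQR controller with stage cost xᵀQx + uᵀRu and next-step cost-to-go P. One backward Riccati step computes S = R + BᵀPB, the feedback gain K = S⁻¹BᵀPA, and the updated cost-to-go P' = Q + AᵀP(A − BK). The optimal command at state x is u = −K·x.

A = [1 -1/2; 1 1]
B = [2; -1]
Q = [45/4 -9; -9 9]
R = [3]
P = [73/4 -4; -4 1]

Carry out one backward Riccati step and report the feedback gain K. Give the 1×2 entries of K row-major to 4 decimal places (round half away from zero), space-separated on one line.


0.3387 -0.3145

BᵀP = [40.5000 -9.0000]
S = R + BᵀPB = [3] + [90.0000] = [93.0000]
BᵀPA = [31.5000 -29.2500]
K = S⁻¹·BᵀPA = [0.3387 -0.3145]
A−BK = [0.3226 0.1290; 1.3387 0.6855]
AᵀP(A−BK) = [0.5806 -0.2177; -0.2177 0.3629]
P' = Q + AᵀP(A−BK) = [11.8306 -9.2177; -9.2177 9.3629]
tr(P') = 21.1935


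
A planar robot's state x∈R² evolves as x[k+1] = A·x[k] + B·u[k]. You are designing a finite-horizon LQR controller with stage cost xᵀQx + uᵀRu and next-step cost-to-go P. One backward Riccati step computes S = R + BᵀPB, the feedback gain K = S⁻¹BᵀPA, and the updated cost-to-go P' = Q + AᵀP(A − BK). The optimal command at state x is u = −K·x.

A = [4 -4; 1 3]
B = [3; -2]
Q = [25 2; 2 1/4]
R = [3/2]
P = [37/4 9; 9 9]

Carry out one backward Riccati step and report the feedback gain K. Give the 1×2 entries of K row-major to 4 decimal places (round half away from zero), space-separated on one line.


BᵀP = [9.7500 9.0000]
S = R + BᵀPB = [3/2] + [11.2500] = [12.7500]
BᵀPA = [48.0000 -12.0000]
K = S⁻¹·BᵀPA = [3.7647 -0.9412]
A−BK = [-7.2941 -1.1765; 8.5294 1.1176]
AᵀP(A−BK) = [48.2941 -3.8235; -3.8235 1.7059]
P' = Q + AᵀP(A−BK) = [73.2941 -1.8235; -1.8235 1.9559]
tr(P') = 75.2500

3.7647 -0.9412


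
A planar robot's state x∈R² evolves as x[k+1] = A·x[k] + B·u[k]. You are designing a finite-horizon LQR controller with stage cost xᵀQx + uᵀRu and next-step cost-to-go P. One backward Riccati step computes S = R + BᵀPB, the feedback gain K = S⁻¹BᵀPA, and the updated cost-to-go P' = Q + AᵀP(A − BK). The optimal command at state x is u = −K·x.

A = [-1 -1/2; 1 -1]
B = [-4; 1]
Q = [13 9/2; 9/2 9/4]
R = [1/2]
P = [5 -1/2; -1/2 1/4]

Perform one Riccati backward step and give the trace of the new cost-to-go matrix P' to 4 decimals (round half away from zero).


BᵀP = [-20.5000 2.2500]
S = R + BᵀPB = [1/2] + [84.2500] = [84.7500]
BᵀPA = [22.7500 8.0000]
K = S⁻¹·BᵀPA = [0.2684 0.0944]
A−BK = [0.0737 -0.1224; 0.7316 -1.0944]
AᵀP(A−BK) = [0.1431 -0.1475; -0.1475 0.2448]
P' = Q + AᵀP(A−BK) = [13.1431 4.3525; 4.3525 2.4948]
tr(P') = 15.6379

15.6379


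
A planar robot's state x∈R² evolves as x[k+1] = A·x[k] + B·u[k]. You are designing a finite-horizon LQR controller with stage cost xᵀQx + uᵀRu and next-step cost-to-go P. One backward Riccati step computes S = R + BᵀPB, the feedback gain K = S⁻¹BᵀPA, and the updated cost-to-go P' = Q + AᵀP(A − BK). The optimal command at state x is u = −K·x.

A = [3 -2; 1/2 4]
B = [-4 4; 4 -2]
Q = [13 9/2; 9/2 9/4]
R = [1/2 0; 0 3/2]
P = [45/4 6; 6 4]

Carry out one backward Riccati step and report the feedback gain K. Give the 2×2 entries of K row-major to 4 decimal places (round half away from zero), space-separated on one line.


BᵀP = [-21.0000 -8.0000; 33.0000 16.0000]
S = R + BᵀPB = [1/2 0; 0 3/2] + [52.0000 -68.0000; -68.0000 100.0000] = [52.5000 -68.0000; -68.0000 101.5000]
BᵀPA = [-67.0000 10.0000; 107.0000 -2.0000]
K = S⁻¹·BᵀPA = [0.6747 1.2473; 1.5062 0.8159]
A−BK = [-0.3260 -0.2746; 0.8136 0.6428]
AᵀP(A−BK) = [4.2911 2.7653; 2.7653 2.1593]
P' = Q + AᵀP(A−BK) = [17.2911 7.2653; 7.2653 4.4093]
tr(P') = 21.7004

0.6747 1.2473 1.5062 0.8159


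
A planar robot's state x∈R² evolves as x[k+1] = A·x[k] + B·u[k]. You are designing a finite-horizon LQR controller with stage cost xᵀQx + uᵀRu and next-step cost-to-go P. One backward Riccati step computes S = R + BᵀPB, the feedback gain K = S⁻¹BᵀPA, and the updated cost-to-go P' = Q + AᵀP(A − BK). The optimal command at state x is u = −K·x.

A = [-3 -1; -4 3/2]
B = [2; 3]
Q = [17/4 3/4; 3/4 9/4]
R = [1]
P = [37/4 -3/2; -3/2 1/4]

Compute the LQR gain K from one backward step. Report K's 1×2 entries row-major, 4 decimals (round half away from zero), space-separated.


BᵀP = [14.0000 -2.2500]
S = R + BᵀPB = [1] + [21.2500] = [22.2500]
BᵀPA = [-33.0000 -17.3750]
K = S⁻¹·BᵀPA = [-1.4831 -0.7809]
A−BK = [-0.0337 0.5618; 0.4494 3.8427]
AᵀP(A−BK) = [2.3062 1.2303; 1.2303 0.7444]
P' = Q + AᵀP(A−BK) = [6.5562 1.9803; 1.9803 2.9944]
tr(P') = 9.5506

-1.4831 -0.7809


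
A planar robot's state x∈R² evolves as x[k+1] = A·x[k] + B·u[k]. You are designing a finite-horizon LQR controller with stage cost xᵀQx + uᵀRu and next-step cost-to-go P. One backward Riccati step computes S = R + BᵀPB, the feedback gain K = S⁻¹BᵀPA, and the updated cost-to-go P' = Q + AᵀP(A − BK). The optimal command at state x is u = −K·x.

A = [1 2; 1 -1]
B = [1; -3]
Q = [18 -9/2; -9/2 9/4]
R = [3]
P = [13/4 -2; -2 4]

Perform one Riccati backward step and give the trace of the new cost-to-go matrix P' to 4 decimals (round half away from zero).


28.6141

BᵀP = [9.2500 -14.0000]
S = R + BᵀPB = [3] + [51.2500] = [54.2500]
BᵀPA = [-4.7500 32.5000]
K = S⁻¹·BᵀPA = [-0.0876 0.5991]
A−BK = [1.0876 1.4009; 0.7373 0.7972]
AᵀP(A−BK) = [2.8341 3.3456; 3.3456 5.5300]
P' = Q + AᵀP(A−BK) = [20.8341 -1.1544; -1.1544 7.7800]
tr(P') = 28.6141


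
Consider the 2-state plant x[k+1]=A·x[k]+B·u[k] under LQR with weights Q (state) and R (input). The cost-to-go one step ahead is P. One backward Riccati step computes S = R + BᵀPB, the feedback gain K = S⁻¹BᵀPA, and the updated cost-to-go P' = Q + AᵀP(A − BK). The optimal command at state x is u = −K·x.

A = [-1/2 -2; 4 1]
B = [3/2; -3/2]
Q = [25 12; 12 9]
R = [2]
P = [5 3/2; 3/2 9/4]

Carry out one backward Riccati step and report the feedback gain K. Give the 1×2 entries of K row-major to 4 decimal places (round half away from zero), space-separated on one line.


BᵀP = [5.2500 -1.1250]
S = R + BᵀPB = [2] + [9.5625] = [11.5625]
BᵀPA = [-7.1250 -11.6250]
K = S⁻¹·BᵀPA = [-0.6162 -1.0054]
A−BK = [0.4243 -0.4919; 3.0757 -0.5081]
AᵀP(A−BK) = [26.8595 -5.9135; -5.9135 4.5622]
P' = Q + AᵀP(A−BK) = [51.8595 6.0865; 6.0865 13.5622]
tr(P') = 65.4216

-0.6162 -1.0054


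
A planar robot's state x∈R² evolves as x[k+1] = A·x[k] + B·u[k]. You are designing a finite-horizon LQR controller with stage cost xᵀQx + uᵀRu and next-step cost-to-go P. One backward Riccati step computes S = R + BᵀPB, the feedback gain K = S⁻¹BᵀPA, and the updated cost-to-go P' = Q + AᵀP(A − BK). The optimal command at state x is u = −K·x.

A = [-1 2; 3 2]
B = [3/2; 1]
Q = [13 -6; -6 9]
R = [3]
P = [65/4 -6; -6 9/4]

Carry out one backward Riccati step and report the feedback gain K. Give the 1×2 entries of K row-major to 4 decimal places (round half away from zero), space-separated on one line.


BᵀP = [18.3750 -6.7500]
S = R + BᵀPB = [3] + [20.8125] = [23.8125]
BᵀPA = [-38.6250 23.2500]
K = S⁻¹·BᵀPA = [-1.6220 0.9764]
A−BK = [1.4331 0.5354; 4.6220 1.0236]
AᵀP(A−BK) = [9.8484 -5.2874; -5.2874 3.2992]
P' = Q + AᵀP(A−BK) = [22.8484 -11.2874; -11.2874 12.2992]
tr(P') = 35.1476

-1.6220 0.9764


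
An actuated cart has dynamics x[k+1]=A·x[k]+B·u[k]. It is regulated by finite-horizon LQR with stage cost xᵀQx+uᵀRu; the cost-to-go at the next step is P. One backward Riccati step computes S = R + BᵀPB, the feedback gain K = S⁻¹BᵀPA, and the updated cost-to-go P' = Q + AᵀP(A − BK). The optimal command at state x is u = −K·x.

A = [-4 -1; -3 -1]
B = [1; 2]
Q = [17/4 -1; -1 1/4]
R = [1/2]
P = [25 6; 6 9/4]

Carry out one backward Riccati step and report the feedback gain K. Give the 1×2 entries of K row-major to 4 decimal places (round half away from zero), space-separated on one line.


-3.0684 -0.8120

BᵀP = [37.0000 10.5000]
S = R + BᵀPB = [1/2] + [58.0000] = [58.5000]
BᵀPA = [-179.5000 -47.5000]
K = S⁻¹·BᵀPA = [-3.0684 -0.8120]
A−BK = [-0.9316 -0.1880; 3.1368 0.6239]
AᵀP(A−BK) = [13.4765 3.0021; 3.0021 0.6816]
P' = Q + AᵀP(A−BK) = [17.7265 2.0021; 2.0021 0.9316]
tr(P') = 18.6581


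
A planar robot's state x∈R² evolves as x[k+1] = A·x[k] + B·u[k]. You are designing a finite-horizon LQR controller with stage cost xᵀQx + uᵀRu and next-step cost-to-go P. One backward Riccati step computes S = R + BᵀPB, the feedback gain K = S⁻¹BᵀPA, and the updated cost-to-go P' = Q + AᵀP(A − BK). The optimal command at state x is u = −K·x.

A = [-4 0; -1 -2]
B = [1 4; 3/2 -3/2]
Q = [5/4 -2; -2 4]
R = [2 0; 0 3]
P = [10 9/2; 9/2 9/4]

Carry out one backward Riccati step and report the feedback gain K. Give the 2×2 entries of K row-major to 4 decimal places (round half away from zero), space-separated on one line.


BᵀP = [16.7500 7.8750; 33.2500 14.6250]
S = R + BᵀPB = [2 0; 0 3] + [28.5625 55.1875; 55.1875 111.0625] = [30.5625 55.1875; 55.1875 114.0625]
BᵀPA = [-74.8750 -15.7500; -147.6250 -29.2500]
K = S⁻¹·BᵀPA = [-0.8933 -0.4139; -0.8620 -0.0562]
A−BK = [0.3415 0.6387; -0.9532 -1.4635]
AᵀP(A−BK) = [4.1062 1.2160; 1.2160 0.8379]
P' = Q + AᵀP(A−BK) = [5.3562 -0.7840; -0.7840 4.8379]
tr(P') = 10.1941

-0.8933 -0.4139 -0.8620 -0.0562


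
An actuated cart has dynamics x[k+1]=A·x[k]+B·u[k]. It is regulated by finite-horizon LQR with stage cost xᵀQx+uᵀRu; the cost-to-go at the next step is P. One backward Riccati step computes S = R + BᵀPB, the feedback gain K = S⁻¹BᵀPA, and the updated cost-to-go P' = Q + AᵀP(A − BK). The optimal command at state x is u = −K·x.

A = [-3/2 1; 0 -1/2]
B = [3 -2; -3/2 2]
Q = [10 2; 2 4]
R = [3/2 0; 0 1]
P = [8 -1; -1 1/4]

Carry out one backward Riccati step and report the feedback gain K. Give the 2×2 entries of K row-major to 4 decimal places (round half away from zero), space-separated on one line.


-0.3077 0.1966 0.2198 -0.1880

BᵀP = [25.5000 -3.3750; -18.0000 2.5000]
S = R + BᵀPB = [3/2 0; 0 1] + [81.5625 -57.7500; -57.7500 41.0000] = [83.0625 -57.7500; -57.7500 42.0000]
BᵀPA = [-38.2500 27.1875; 27.0000 -19.2500]
K = S⁻¹·BᵀPA = [-0.3077 0.1966; 0.2198 -0.1880]
A−BK = [-0.1374 0.0342; -0.9011 0.1709]
AᵀP(A−BK) = [0.2967 -0.1538; -0.1538 0.0983]
P' = Q + AᵀP(A−BK) = [10.2967 1.8462; 1.8462 4.0983]
tr(P') = 14.3950


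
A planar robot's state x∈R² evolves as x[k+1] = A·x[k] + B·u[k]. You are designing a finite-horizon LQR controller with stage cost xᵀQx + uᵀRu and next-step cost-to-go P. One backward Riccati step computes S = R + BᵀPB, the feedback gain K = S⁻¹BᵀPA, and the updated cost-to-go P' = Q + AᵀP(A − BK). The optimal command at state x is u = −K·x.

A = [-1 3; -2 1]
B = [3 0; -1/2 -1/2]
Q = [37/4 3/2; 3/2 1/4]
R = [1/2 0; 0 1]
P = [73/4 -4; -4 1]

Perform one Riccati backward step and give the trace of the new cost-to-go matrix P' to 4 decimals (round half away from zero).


10.6921

BᵀP = [56.7500 -12.5000; 2.0000 -0.5000]
S = R + BᵀPB = [1/2 0; 0 1] + [176.5000 6.2500; 6.2500 0.2500] = [177.0000 6.2500; 6.2500 1.2500]
BᵀPA = [-31.7500 157.7500; -1.0000 5.5000]
K = S⁻¹·BᵀPA = [-0.1835 0.8937; 0.1177 -0.0683]
A−BK = [-0.4494 0.3190; -2.0329 1.4127]
AᵀP(A−BK) = [0.5405 -0.4448; -0.4448 0.6516]
P' = Q + AᵀP(A−BK) = [9.7905 1.0552; 1.0552 0.9016]
tr(P') = 10.6921


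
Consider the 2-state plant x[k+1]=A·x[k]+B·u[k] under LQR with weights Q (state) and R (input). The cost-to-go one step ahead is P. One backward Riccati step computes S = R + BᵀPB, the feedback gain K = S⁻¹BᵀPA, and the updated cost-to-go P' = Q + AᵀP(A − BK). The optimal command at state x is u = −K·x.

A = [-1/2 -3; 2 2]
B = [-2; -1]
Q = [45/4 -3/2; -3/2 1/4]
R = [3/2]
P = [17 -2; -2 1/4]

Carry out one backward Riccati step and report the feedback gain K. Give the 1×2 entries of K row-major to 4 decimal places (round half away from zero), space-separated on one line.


0.3806 1.6761

BᵀP = [-32.0000 3.7500]
S = R + BᵀPB = [3/2] + [60.2500] = [61.7500]
BᵀPA = [23.5000 103.5000]
K = S⁻¹·BᵀPA = [0.3806 1.6761]
A−BK = [0.2611 0.3522; 2.3806 3.6761]
AᵀP(A−BK) = [0.3067 1.1113; 1.1113 4.5223]
P' = Q + AᵀP(A−BK) = [11.5567 -0.3887; -0.3887 4.7723]
tr(P') = 16.3289


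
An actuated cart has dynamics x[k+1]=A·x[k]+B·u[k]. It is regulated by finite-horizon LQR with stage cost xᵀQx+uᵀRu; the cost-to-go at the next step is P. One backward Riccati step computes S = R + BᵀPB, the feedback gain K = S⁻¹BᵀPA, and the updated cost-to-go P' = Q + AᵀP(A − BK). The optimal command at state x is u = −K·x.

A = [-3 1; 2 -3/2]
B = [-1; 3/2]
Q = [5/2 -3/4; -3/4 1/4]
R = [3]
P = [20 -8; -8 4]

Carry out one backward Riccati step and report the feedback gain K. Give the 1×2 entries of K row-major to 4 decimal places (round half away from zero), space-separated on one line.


BᵀP = [-32.0000 14.0000]
S = R + BᵀPB = [3] + [53.0000] = [56.0000]
BᵀPA = [124.0000 -53.0000]
K = S⁻¹·BᵀPA = [2.2143 -0.9464]
A−BK = [-0.7857 0.0536; -1.3214 -0.0804]
AᵀP(A−BK) = [17.4286 -6.6429; -6.6429 2.8393]
P' = Q + AᵀP(A−BK) = [19.9286 -7.3929; -7.3929 3.0893]
tr(P') = 23.0179

2.2143 -0.9464


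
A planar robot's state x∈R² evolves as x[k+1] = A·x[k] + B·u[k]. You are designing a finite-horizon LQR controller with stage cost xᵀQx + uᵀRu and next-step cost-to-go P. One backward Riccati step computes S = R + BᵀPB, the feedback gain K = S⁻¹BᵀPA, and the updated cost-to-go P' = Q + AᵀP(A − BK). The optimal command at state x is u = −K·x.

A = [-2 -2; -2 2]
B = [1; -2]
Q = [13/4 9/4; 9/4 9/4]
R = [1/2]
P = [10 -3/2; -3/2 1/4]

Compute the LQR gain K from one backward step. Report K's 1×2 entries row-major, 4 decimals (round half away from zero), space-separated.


BᵀP = [13.0000 -2.0000]
S = R + BᵀPB = [1/2] + [17.0000] = [17.5000]
BᵀPA = [-22.0000 -30.0000]
K = S⁻¹·BᵀPA = [-1.2571 -1.7143]
A−BK = [-0.7429 -0.2857; -4.5143 -1.4286]
AᵀP(A−BK) = [1.3429 1.2857; 1.2857 1.5714]
P' = Q + AᵀP(A−BK) = [4.5929 3.5357; 3.5357 3.8214]
tr(P') = 8.4143

-1.2571 -1.7143
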